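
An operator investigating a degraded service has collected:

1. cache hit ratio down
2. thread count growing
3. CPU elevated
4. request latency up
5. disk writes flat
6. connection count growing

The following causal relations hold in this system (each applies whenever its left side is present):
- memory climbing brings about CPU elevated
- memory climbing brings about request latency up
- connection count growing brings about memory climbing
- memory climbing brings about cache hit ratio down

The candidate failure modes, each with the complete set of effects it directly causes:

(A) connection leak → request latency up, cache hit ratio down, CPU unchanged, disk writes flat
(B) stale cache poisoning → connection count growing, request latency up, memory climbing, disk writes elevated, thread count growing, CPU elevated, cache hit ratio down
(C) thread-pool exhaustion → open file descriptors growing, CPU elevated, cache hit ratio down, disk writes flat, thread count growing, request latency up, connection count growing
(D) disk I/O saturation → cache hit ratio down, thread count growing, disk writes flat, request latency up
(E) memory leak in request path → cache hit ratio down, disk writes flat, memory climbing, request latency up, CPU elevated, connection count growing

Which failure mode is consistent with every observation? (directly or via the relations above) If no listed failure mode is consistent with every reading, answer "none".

C

Checking each candidate against the observations:
(A) connection leak — fails on thread count growing, CPU elevated, connection count growing (predicts CPU unchanged, not CPU elevated)
(B) stale cache poisoning — fails on disk writes flat (predicts disk writes elevated, not disk writes flat)
(C) thread-pool exhaustion — accounts for every observation
(D) disk I/O saturation — cache hit ratio down yes; thread count growing yes; CPU elevated NO; request latency up yes; disk writes flat yes; connection count growing NO
(E) memory leak in request path — cache hit ratio down yes; thread count growing NO; CPU elevated yes; request latency up yes; disk writes flat yes; connection count growing yes
(C) alone accounts for all the evidence.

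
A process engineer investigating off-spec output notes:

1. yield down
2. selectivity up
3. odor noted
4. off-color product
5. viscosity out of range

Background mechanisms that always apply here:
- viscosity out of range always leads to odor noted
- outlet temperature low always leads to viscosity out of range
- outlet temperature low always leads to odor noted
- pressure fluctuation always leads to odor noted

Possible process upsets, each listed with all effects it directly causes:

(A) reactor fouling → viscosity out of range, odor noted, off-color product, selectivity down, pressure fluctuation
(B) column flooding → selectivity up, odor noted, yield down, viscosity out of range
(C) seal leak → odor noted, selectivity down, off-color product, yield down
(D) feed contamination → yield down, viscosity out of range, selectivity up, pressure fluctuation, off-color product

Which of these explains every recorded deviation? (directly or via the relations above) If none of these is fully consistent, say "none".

For each candidate, compare predicted effects to what was observed:
(A) reactor fouling — yield down -; selectivity up -; odor noted +; off-color product +; viscosity out of range +
(B) column flooding — does not account for off-color product
(C) seal leak — yield down +; selectivity up -; odor noted +; off-color product +; viscosity out of range -
(D) feed contamination — yield down +; selectivity up +; odor noted + (via pressure fluctuation → odor noted); off-color product +; viscosity out of range +
(D) is the only candidate with no mismatches.

D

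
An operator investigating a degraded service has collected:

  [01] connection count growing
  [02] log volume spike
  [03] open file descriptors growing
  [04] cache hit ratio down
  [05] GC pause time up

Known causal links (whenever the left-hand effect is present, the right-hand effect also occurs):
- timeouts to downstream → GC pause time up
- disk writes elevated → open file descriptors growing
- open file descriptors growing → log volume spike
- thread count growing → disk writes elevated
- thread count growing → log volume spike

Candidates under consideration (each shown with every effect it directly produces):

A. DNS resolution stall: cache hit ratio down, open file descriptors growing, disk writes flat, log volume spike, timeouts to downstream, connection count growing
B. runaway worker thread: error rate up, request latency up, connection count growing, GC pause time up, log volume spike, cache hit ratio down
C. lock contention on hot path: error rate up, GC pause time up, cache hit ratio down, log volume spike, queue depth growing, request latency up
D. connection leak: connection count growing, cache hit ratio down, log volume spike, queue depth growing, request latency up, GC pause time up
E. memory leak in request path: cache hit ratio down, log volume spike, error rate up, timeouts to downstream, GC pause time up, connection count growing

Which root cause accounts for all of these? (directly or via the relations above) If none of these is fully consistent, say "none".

A

For each candidate, compare predicted effects to what was observed:
(A) DNS resolution stall — accounts for every observation (GC pause time up via timeouts to downstream → GC pause time up)
(B) runaway worker thread — does not account for open file descriptors growing
(C) lock contention on hot path — connection count growing miss; log volume spike match; open file descriptors growing miss; cache hit ratio down match; GC pause time up match
(D) connection leak — connection count growing match; log volume spike match; open file descriptors growing miss; cache hit ratio down match; GC pause time up match
(E) memory leak in request path — connection count growing match; log volume spike match; open file descriptors growing miss; cache hit ratio down match; GC pause time up match
Only (A) is consistent with every observation.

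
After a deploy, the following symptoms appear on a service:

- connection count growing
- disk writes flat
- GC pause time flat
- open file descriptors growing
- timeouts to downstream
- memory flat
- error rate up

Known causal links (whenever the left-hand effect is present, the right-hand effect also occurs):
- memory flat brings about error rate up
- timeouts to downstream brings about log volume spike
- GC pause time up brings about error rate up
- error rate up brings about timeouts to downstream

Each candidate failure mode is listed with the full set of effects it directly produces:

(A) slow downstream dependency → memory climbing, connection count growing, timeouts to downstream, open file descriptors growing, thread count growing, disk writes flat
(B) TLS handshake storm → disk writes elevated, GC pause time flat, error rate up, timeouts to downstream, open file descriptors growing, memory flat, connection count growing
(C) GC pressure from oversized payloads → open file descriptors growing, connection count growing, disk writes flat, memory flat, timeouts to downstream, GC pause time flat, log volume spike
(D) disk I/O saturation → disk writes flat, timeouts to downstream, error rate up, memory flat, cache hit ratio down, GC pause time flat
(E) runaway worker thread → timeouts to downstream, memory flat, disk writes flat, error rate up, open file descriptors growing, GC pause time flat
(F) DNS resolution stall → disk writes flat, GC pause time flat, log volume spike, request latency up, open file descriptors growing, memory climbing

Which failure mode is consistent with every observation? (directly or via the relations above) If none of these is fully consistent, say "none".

C

For each candidate, compare predicted effects to what was observed:
(A) slow downstream dependency — connection count growing +; disk writes flat +; GC pause time flat -; open file descriptors growing +; timeouts to downstream +; memory flat -; error rate up -
(B) TLS handshake storm — connection count growing +; disk writes flat -; GC pause time flat +; open file descriptors growing +; timeouts to downstream +; memory flat +; error rate up +
(C) GC pressure from oversized payloads — accounts for every observation (error rate up by memory flat → error rate up)
(D) disk I/O saturation — connection count growing -; disk writes flat +; GC pause time flat +; open file descriptors growing -; timeouts to downstream +; memory flat +; error rate up +
(E) runaway worker thread — does not account for connection count growing
(F) DNS resolution stall — connection count growing -; disk writes flat +; GC pause time flat +; open file descriptors growing +; timeouts to downstream -; memory flat -; error rate up -
(C) alone accounts for all the evidence.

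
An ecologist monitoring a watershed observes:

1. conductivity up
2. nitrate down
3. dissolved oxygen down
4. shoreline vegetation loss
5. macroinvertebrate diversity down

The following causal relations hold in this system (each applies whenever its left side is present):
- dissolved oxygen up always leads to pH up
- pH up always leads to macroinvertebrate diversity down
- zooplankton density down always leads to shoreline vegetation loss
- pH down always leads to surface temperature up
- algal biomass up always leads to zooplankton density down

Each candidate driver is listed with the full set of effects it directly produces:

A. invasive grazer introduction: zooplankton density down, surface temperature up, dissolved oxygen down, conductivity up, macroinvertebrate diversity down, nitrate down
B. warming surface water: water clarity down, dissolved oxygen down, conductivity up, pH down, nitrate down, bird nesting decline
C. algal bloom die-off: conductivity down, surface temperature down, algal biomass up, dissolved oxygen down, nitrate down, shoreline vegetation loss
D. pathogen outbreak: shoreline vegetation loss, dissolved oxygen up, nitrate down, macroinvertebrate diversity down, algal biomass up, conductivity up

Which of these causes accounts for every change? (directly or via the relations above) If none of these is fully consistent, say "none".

Checking each candidate against the observations:
(A) invasive grazer introduction — accounts for every observation (shoreline vegetation loss through zooplankton density down → shoreline vegetation loss)
(B) warming surface water — conductivity up ✓; nitrate down ✓; dissolved oxygen down ✓; shoreline vegetation loss ✗; macroinvertebrate diversity down ✗
(C) algal bloom die-off — conductivity up ✗; nitrate down ✓; dissolved oxygen down ✓; shoreline vegetation loss ✓; macroinvertebrate diversity down ✗
(D) pathogen outbreak — conductivity up ✓; nitrate down ✓; dissolved oxygen down ✗; shoreline vegetation loss ✓; macroinvertebrate diversity down ✓
(A) is the only candidate with no mismatches.

A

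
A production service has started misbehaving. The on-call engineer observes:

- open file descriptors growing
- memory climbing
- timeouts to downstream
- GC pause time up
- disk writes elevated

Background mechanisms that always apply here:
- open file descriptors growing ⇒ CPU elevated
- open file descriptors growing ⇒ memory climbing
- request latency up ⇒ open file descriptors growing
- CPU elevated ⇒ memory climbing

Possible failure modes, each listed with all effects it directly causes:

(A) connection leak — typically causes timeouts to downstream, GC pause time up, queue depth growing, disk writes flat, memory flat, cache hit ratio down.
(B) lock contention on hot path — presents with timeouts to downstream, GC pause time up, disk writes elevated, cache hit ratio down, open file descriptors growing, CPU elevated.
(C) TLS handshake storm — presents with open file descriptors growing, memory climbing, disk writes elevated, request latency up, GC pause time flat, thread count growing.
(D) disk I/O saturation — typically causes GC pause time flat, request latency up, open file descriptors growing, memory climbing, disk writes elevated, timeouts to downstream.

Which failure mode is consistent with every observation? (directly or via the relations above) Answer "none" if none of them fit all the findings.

Checking each candidate against the observations:
(A) connection leak — fails on open file descriptors growing, memory climbing, disk writes elevated (predicts memory flat, not memory climbing; predicts disk writes flat, not disk writes elevated)
(B) lock contention on hot path — accounts for every observation (memory climbing by open file descriptors growing → memory climbing)
(C) TLS handshake storm — open file descriptors growing match; memory climbing match; timeouts to downstream miss; GC pause time up miss; disk writes elevated match
(D) disk I/O saturation — fails on GC pause time up (predicts GC pause time flat, not GC pause time up)
Only (B) is consistent with every observation.

B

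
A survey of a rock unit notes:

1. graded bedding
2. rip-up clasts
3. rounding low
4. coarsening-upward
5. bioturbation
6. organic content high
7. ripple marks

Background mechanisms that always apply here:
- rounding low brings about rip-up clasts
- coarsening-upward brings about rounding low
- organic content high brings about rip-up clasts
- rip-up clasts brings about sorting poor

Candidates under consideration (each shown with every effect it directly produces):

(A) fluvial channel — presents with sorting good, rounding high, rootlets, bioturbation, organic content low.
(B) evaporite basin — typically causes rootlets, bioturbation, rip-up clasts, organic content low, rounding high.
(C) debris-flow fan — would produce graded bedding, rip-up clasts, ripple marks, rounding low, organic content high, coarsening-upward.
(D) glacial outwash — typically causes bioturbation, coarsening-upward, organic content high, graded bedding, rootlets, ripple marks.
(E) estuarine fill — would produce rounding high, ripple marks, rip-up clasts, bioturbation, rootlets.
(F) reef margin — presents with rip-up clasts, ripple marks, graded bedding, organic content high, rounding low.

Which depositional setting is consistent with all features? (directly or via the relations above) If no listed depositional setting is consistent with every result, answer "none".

D

Per-candidate check:
(A) fluvial channel — fails on graded bedding, rip-up clasts, rounding low, coarsening-upward, organic content high, ripple marks (predicts rounding high, not rounding low; predicts organic content low, not organic content high)
(B) evaporite basin — graded bedding NO; rip-up clasts yes; rounding low NO; coarsening-upward NO; bioturbation yes; organic content high NO; ripple marks NO
(C) debris-flow fan — graded bedding yes; rip-up clasts yes; rounding low yes; coarsening-upward yes; bioturbation NO; organic content high yes; ripple marks yes
(D) glacial outwash — graded bedding yes; rip-up clasts yes (by organic content high → rip-up clasts); rounding low yes (by coarsening-upward → rounding low); coarsening-upward yes; bioturbation yes; organic content high yes; ripple marks yes
(E) estuarine fill — fails on graded bedding, rounding low, coarsening-upward, organic content high (predicts rounding high, not rounding low)
(F) reef margin — graded bedding yes; rip-up clasts yes; rounding low yes; coarsening-upward NO; bioturbation NO; organic content high yes; ripple marks yes
(D) is the only candidate with no mismatches.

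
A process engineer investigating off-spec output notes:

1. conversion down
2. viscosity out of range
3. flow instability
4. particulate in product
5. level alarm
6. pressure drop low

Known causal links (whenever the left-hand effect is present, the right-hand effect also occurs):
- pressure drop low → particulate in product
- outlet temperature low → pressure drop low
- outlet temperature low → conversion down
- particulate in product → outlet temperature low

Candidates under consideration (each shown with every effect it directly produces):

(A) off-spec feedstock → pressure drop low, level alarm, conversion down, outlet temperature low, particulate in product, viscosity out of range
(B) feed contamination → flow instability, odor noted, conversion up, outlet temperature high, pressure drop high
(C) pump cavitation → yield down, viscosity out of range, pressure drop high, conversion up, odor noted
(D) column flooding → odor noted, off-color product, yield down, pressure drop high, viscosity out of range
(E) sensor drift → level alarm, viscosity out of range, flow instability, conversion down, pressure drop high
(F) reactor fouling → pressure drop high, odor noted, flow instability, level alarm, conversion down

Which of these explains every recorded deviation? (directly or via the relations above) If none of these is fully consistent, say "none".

Testing each hypothesis:
(A) off-spec feedstock — does not account for flow instability
(B) feed contamination — fails on conversion down, viscosity out of range, particulate in product, level alarm, pressure drop low (predicts conversion up, not conversion down; predicts pressure drop high, not pressure drop low)
(C) pump cavitation — conversion down -; viscosity out of range +; flow instability -; particulate in product -; level alarm -; pressure drop low -
(D) column flooding — conversion down -; viscosity out of range +; flow instability -; particulate in product -; level alarm -; pressure drop low -
(E) sensor drift — conversion down +; viscosity out of range +; flow instability +; particulate in product -; level alarm +; pressure drop low -
(F) reactor fouling — fails on viscosity out of range, particulate in product, pressure drop low (predicts pressure drop high, not pressure drop low)
No candidate is consistent with all observations.

none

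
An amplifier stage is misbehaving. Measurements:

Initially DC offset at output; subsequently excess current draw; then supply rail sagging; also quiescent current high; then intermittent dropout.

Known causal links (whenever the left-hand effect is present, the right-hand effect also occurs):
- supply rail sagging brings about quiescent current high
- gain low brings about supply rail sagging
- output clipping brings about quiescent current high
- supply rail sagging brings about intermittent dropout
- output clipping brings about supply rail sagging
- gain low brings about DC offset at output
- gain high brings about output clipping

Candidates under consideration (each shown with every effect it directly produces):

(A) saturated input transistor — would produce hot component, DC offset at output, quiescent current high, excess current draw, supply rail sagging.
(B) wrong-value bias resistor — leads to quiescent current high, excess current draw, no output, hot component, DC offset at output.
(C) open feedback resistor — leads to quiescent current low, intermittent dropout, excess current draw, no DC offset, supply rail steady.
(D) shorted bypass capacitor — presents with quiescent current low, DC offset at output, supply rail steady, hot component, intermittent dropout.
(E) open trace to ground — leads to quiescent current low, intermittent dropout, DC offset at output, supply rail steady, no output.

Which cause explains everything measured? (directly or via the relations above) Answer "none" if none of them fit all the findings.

A

For each candidate, compare predicted effects to what was observed:
(A) saturated input transistor — DC offset at output yes; excess current draw yes; supply rail sagging yes; quiescent current high yes; intermittent dropout yes (through supply rail sagging → intermittent dropout)
(B) wrong-value bias resistor — does not account for supply rail sagging, intermittent dropout
(C) open feedback resistor — fails on DC offset at output, supply rail sagging, quiescent current high (predicts no DC offset, not DC offset at output; predicts supply rail steady, not supply rail sagging; predicts quiescent current low, not quiescent current high)
(D) shorted bypass capacitor — DC offset at output yes; excess current draw NO; supply rail sagging NO; quiescent current high NO; intermittent dropout yes
(E) open trace to ground — DC offset at output yes; excess current draw NO; supply rail sagging NO; quiescent current high NO; intermittent dropout yes
Only (A) is consistent with every observation.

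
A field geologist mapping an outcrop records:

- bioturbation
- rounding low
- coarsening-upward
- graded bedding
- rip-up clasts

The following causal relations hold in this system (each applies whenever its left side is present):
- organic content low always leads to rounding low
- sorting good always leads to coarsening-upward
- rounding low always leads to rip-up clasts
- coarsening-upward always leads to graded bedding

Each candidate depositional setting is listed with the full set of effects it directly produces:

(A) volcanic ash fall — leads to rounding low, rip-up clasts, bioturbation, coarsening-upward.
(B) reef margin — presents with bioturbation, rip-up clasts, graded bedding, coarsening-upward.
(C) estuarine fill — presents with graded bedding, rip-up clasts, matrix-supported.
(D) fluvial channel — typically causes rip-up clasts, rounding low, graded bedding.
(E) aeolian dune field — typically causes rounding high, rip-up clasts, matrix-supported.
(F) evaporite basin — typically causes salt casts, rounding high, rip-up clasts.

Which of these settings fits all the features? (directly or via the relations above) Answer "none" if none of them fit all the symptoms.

A

Checking each candidate against the observations:
(A) volcanic ash fall — bioturbation +; rounding low +; coarsening-upward +; graded bedding + (through coarsening-upward → graded bedding); rip-up clasts +
(B) reef margin — bioturbation +; rounding low -; coarsening-upward +; graded bedding +; rip-up clasts +
(C) estuarine fill — bioturbation -; rounding low -; coarsening-upward -; graded bedding +; rip-up clasts +
(D) fluvial channel — bioturbation -; rounding low +; coarsening-upward -; graded bedding +; rip-up clasts +
(E) aeolian dune field — fails on bioturbation, rounding low, coarsening-upward, graded bedding (predicts rounding high, not rounding low)
(F) evaporite basin — bioturbation -; rounding low -; coarsening-upward -; graded bedding -; rip-up clasts +
(A) is the only candidate with no mismatches.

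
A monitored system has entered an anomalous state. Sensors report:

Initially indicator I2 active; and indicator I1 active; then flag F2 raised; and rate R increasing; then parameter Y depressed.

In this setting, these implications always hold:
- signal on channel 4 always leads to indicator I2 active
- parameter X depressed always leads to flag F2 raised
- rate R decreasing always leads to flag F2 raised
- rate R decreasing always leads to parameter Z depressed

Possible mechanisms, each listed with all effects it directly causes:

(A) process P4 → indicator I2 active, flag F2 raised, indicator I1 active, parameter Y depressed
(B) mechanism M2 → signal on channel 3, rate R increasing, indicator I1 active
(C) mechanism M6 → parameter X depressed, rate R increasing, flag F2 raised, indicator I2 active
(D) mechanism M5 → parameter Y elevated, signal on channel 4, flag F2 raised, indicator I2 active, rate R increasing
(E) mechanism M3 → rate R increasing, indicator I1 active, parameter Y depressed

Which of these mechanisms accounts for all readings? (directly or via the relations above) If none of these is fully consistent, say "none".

none

Testing each hypothesis:
(A) process P4 — does not account for rate R increasing
(B) mechanism M2 — does not account for indicator I2 active, flag F2 raised, parameter Y depressed
(C) mechanism M6 — does not account for indicator I1 active, parameter Y depressed
(D) mechanism M5 — fails on indicator I1 active, parameter Y depressed (predicts parameter Y elevated, not parameter Y depressed)
(E) mechanism M3 — indicator I2 active NO; indicator I1 active yes; flag F2 raised NO; rate R increasing yes; parameter Y depressed yes
Every candidate fails on at least one observation.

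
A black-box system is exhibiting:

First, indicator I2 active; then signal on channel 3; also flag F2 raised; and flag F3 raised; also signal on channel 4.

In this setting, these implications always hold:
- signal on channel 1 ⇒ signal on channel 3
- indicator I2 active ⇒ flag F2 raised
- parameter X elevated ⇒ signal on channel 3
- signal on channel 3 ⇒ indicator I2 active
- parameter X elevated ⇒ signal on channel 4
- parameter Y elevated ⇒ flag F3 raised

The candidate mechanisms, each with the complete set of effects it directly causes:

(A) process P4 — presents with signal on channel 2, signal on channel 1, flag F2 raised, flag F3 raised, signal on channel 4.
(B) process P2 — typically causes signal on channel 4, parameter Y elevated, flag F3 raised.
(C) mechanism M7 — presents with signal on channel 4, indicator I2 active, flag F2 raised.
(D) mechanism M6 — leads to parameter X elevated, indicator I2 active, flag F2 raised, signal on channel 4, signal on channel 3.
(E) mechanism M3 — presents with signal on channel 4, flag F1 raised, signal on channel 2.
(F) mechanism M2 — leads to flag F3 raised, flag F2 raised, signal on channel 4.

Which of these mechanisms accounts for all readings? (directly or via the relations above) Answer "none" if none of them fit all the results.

Testing each hypothesis:
(A) process P4 — accounts for every observation (indicator I2 active through signal on channel 1 → signal on channel 3 → indicator I2 active)
(B) process P2 — does not account for indicator I2 active, signal on channel 3, flag F2 raised
(C) mechanism M7 — indicator I2 active ✓; signal on channel 3 ✗; flag F2 raised ✓; flag F3 raised ✗; signal on channel 4 ✓
(D) mechanism M6 — indicator I2 active ✓; signal on channel 3 ✓; flag F2 raised ✓; flag F3 raised ✗; signal on channel 4 ✓
(E) mechanism M3 — does not account for indicator I2 active, signal on channel 3, flag F2 raised, flag F3 raised
(F) mechanism M2 — indicator I2 active ✗; signal on channel 3 ✗; flag F2 raised ✓; flag F3 raised ✓; signal on channel 4 ✓
(A) is the only candidate with no mismatches.

A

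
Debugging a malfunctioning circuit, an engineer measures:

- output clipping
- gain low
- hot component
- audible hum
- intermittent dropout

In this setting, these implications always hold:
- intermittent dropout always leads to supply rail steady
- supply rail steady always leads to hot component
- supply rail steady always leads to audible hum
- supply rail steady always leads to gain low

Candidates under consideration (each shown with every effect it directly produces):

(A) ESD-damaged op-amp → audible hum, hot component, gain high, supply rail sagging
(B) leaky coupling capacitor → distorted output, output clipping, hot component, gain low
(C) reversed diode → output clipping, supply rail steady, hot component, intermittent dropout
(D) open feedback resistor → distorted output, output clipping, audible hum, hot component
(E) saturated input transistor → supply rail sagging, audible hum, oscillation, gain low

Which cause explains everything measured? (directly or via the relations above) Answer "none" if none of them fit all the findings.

C

Checking each candidate against the observations:
(A) ESD-damaged op-amp — fails on output clipping, gain low, intermittent dropout (predicts gain high, not gain low)
(B) leaky coupling capacitor — output clipping ✓; gain low ✓; hot component ✓; audible hum ✗; intermittent dropout ✗
(C) reversed diode — output clipping ✓; gain low ✓ (through supply rail steady → gain low); hot component ✓; audible hum ✓ (through supply rail steady → audible hum); intermittent dropout ✓
(D) open feedback resistor — output clipping ✓; gain low ✗; hot component ✓; audible hum ✓; intermittent dropout ✗
(E) saturated input transistor — does not account for output clipping, hot component, intermittent dropout
(C) alone accounts for all the evidence.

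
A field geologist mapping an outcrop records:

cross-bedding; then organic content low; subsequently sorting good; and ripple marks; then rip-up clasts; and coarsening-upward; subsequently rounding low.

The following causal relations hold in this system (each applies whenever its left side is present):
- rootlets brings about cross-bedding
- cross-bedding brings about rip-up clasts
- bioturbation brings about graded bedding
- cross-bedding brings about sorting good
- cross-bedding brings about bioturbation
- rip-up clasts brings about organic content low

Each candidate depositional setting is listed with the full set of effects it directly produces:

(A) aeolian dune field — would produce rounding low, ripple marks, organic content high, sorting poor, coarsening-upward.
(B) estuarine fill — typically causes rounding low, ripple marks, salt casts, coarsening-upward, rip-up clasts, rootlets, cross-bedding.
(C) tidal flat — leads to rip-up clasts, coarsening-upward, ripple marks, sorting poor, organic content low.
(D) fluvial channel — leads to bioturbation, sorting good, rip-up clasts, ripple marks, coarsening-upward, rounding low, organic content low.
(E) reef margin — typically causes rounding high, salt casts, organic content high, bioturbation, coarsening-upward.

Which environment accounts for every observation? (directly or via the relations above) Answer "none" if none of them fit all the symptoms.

For each candidate, compare predicted effects to what was observed:
(A) aeolian dune field — cross-bedding NO; organic content low NO; sorting good NO; ripple marks yes; rip-up clasts NO; coarsening-upward yes; rounding low yes
(B) estuarine fill — accounts for every observation (organic content low by rip-up clasts → organic content low)
(C) tidal flat — fails on cross-bedding, sorting good, rounding low (predicts sorting poor, not sorting good)
(D) fluvial channel — does not account for cross-bedding
(E) reef margin — cross-bedding NO; organic content low NO; sorting good NO; ripple marks NO; rip-up clasts NO; coarsening-upward yes; rounding low NO
Only (B) is consistent with every observation.

B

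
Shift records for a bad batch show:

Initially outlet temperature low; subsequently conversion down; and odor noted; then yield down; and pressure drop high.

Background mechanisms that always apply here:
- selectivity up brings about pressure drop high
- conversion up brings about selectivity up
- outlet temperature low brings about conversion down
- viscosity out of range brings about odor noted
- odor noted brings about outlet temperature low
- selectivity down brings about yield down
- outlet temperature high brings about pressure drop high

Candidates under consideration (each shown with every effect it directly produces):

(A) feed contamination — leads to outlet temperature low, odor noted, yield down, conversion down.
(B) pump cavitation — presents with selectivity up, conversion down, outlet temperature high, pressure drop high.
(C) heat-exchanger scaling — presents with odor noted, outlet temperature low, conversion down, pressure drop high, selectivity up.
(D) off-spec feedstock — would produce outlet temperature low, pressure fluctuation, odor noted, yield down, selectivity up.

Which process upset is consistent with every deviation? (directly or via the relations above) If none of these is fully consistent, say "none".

D

For each candidate, compare predicted effects to what was observed:
(A) feed contamination — does not account for pressure drop high
(B) pump cavitation — fails on outlet temperature low, odor noted, yield down (predicts outlet temperature high, not outlet temperature low)
(C) heat-exchanger scaling — outlet temperature low +; conversion down +; odor noted +; yield down -; pressure drop high +
(D) off-spec feedstock — outlet temperature low +; conversion down + (via outlet temperature low → conversion down); odor noted +; yield down +; pressure drop high + (via selectivity up → pressure drop high)
(D) is the only candidate with no mismatches.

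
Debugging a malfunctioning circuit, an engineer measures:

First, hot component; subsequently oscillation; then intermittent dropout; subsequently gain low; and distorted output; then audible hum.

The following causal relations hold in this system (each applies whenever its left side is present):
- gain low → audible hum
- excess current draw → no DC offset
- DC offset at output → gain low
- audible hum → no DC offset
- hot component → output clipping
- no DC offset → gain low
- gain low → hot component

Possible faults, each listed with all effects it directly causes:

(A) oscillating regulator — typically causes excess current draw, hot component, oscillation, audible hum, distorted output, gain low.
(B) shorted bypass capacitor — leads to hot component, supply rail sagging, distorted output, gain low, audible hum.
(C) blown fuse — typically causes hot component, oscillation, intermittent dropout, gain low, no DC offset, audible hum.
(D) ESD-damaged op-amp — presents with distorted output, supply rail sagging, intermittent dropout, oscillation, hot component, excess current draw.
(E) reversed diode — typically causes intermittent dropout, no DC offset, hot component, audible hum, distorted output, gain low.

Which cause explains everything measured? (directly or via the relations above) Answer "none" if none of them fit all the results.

Checking each candidate against the observations:
(A) oscillating regulator — hot component match; oscillation match; intermittent dropout miss; gain low match; distorted output match; audible hum match
(B) shorted bypass capacitor — hot component match; oscillation miss; intermittent dropout miss; gain low match; distorted output match; audible hum match
(C) blown fuse — hot component match; oscillation match; intermittent dropout match; gain low match; distorted output miss; audible hum match
(D) ESD-damaged op-amp — hot component match; oscillation match; intermittent dropout match; gain low match (through excess current draw → no DC offset → gain low); distorted output match; audible hum match (through excess current draw → no DC offset → gain low → audible hum)
(E) reversed diode — hot component match; oscillation miss; intermittent dropout match; gain low match; distorted output match; audible hum match
(D) alone accounts for all the evidence.

D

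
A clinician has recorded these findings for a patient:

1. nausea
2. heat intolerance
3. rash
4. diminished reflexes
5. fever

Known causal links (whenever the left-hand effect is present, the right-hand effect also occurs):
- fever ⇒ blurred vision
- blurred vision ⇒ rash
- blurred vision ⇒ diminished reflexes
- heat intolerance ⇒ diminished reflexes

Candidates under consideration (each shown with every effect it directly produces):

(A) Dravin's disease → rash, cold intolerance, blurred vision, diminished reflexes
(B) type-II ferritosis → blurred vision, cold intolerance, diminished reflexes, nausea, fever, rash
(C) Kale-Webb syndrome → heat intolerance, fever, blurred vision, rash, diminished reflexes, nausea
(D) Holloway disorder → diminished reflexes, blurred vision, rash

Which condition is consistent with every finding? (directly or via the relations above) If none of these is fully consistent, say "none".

C

Checking each candidate against the observations:
(A) Dravin's disease — fails on nausea, heat intolerance, fever (predicts cold intolerance, not heat intolerance)
(B) type-II ferritosis — fails on heat intolerance (predicts cold intolerance, not heat intolerance)
(C) Kale-Webb syndrome — nausea yes; heat intolerance yes; rash yes; diminished reflexes yes; fever yes
(D) Holloway disorder — nausea NO; heat intolerance NO; rash yes; diminished reflexes yes; fever NO
(C) alone accounts for all the evidence.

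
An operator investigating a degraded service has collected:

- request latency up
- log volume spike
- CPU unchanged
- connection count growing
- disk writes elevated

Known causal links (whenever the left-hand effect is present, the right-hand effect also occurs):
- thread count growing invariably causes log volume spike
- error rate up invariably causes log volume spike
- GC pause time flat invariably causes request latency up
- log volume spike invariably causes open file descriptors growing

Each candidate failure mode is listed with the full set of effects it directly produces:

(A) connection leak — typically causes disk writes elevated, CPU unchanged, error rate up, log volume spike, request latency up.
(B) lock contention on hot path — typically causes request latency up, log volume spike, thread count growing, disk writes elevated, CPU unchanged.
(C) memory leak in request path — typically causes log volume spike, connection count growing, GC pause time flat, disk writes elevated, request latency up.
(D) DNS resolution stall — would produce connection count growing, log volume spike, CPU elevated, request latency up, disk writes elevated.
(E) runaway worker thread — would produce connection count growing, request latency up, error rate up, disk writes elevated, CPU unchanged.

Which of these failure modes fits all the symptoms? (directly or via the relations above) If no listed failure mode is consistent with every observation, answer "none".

Per-candidate check:
(A) connection leak — does not account for connection count growing
(B) lock contention on hot path — request latency up yes; log volume spike yes; CPU unchanged yes; connection count growing NO; disk writes elevated yes
(C) memory leak in request path — does not account for CPU unchanged
(D) DNS resolution stall — request latency up yes; log volume spike yes; CPU unchanged NO; connection count growing yes; disk writes elevated yes
(E) runaway worker thread — request latency up yes; log volume spike yes (by error rate up → log volume spike); CPU unchanged yes; connection count growing yes; disk writes elevated yes
(E) is the only candidate with no mismatches.

E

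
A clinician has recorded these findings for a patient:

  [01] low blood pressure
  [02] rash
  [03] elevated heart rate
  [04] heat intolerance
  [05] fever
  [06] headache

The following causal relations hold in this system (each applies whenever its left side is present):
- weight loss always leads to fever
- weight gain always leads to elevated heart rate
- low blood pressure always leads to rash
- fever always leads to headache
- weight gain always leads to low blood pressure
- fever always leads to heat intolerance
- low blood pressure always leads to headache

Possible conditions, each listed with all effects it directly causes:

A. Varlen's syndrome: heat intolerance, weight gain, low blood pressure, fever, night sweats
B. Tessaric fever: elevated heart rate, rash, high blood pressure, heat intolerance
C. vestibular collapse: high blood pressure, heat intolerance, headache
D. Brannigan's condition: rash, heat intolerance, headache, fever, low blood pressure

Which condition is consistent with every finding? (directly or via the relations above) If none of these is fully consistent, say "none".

A

For each candidate, compare predicted effects to what was observed:
(A) Varlen's syndrome — accounts for every observation (rash via low blood pressure → rash)
(B) Tessaric fever — low blood pressure NO; rash yes; elevated heart rate yes; heat intolerance yes; fever NO; headache NO
(C) vestibular collapse — low blood pressure NO; rash NO; elevated heart rate NO; heat intolerance yes; fever NO; headache yes
(D) Brannigan's condition — low blood pressure yes; rash yes; elevated heart rate NO; heat intolerance yes; fever yes; headache yes
(A) alone accounts for all the evidence.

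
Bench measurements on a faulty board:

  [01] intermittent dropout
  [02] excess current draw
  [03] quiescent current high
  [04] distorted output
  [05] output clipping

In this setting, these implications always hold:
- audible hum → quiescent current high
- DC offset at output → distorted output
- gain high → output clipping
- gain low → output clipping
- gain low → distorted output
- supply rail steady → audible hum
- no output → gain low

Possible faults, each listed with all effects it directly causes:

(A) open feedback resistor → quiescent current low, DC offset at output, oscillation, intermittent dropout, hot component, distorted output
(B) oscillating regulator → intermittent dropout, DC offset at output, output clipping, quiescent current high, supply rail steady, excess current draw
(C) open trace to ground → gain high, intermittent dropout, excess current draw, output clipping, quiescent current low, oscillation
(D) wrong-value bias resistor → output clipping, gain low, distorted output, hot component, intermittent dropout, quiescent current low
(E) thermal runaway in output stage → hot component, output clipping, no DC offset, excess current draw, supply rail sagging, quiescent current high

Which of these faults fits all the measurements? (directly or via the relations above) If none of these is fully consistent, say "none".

For each candidate, compare predicted effects to what was observed:
(A) open feedback resistor — fails on excess current draw, quiescent current high, output clipping (predicts quiescent current low, not quiescent current high)
(B) oscillating regulator — intermittent dropout yes; excess current draw yes; quiescent current high yes; distorted output yes (via DC offset at output → distorted output); output clipping yes
(C) open trace to ground — intermittent dropout yes; excess current draw yes; quiescent current high NO; distorted output NO; output clipping yes
(D) wrong-value bias resistor — fails on excess current draw, quiescent current high (predicts quiescent current low, not quiescent current high)
(E) thermal runaway in output stage — does not account for intermittent dropout, distorted output
Only (B) is consistent with every observation.

B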